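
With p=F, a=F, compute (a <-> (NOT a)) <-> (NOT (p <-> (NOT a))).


Substitute p=F, a=F:
NOT a = T
a <-> (NOT a) = F <-> T = F
NOT a = T
p <-> (NOT a) = F <-> T = F
NOT (p <-> (NOT a)) = T
(a <-> (NOT a)) <-> (NOT (p <-> (NOT a))) = F <-> T = F

F


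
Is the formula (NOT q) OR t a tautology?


Build the truth table over {q, t}:
q | t | φ
---------
F | F | T
T | F | F
F | T | T
T | T | T
Counterexample at row 2: with q=T, t=F, the formula is F.

No, it is not a tautology.


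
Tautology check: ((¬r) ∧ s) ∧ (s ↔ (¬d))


Build the truth table over {d, r, s}:
d | r | s | φ
-------------
F | F | F | F
T | F | F | F
F | T | F | F
T | T | F | F
F | F | T | T
T | F | T | F
F | T | T | F
T | T | T | F
Counterexample at row 1: with d=F, r=F, s=F, the formula is F.

No, it is not a tautology.


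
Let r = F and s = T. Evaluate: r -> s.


Implication is false only when antecedent is true and consequent is false.
Substitute: r=F, s=T.
F -> T evaluates to T.

T


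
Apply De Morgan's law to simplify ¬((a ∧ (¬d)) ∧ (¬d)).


De Morgan: the negation of a conjunction is the disjunction of the negations.
Distribute ¬ across ∧, flipping it to ∨, and negate each literal.

((¬a) ∨ d) ∨ d


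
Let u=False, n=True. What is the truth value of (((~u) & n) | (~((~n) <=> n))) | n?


Substitute u=False, n=True:
~u = True
(~u) & n = True & True = True
~n = False
(~n) <=> n = False <=> True = False
~((~n) <=> n) = True
((~u) & n) | (~((~n) <=> n)) = True | True = True
(((~u) & n) | (~((~n) <=> n))) | n = True | True = True

True


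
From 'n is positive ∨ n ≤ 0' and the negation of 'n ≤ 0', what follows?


Disjunctive syllogism: from (P ∨ Q) and ¬P, infer Q.
One disjunct, 'n ≤ 0', is ruled out; the other must hold.

n is positive


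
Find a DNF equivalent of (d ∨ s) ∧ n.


Step 1: Distribute ∧ over ∨: (d ∨ s) ∧ n = (d ∧ n) ∨ (s ∧ n).

(d ∧ n) ∨ (s ∧ n)


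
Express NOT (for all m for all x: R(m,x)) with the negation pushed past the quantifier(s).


Negation flips each quantifier (∀↔∃) and negates the inner predicate.
¬(for all m for all x: φ) = there exists m there exists x: ¬φ.

there exists m there exists x: NOT(R(m,x))


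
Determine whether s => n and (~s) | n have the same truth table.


Compare truth tables:
n | s | φ | ψ
-------------
False | False | True | True
True | False | True | True
False | True | False | False
True | True | True | True
The columns φ and ψ agree on every row.

Yes, they are logically equivalent.


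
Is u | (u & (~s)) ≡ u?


Compare truth tables:
s | u | φ | ψ
-------------
False | False | False | False
True | False | False | False
False | True | True | True
True | True | True | True
The columns φ and ψ agree on every row.

Yes, they are logically equivalent.


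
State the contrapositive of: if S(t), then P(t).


The contrapositive of (P → Q) is (¬Q → ¬P); it is logically equivalent to the original.
Here P = 'S(t)' and Q = 'P(t)'.

If not (P(t)), then not (S(t)).


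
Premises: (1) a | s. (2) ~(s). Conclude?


Disjunctive syllogism: from (P ∨ Q) and ¬P, infer Q.
One disjunct, 's', is ruled out; the other must hold.

a


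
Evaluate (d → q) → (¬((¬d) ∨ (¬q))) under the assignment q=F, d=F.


Substitute q=F, d=F:
d → q = F → F = T
¬d = T
¬q = T
(¬d) ∨ (¬q) = T ∨ T = T
¬((¬d) ∨ (¬q)) = F
(d → q) → (¬((¬d) ∨ (¬q))) = T → F = F

F


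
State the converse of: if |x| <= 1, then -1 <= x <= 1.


The converse of (P → Q) is (Q → P). It is not in general equivalent to the original.
Here P = '|x| <= 1' and Q = '-1 <= x <= 1'.

If -1 <= x <= 1, then |x| <= 1.


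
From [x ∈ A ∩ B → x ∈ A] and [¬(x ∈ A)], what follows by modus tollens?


Modus tollens: from (P → Q) and ¬Q, infer ¬P.
Q = 'x ∈ A' is denied; since P → Q, P must also fail.

Not (x ∈ A ∩ B).


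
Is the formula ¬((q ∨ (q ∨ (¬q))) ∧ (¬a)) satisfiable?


Search for a satisfying assignment over {a, q}.
Try a=T, q=F: the formula evaluates to T.
A satisfying assignment exists.

Satisfiable.


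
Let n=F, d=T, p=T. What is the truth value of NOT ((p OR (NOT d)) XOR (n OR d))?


Substitute n=F, d=T, p=T:
NOT d = F
p OR (NOT d) = T OR F = T
n OR d = F OR T = T
(p OR (NOT d)) XOR (n OR d) = T XOR T = F
NOT ((p OR (NOT d)) XOR (n OR d)) = T

T


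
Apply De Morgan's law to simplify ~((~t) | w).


De Morgan: the negation of a disjunction is the conjunction of the negations.
Distribute ~ across |, flipping it to &, and negate each literal.

t & (~w)


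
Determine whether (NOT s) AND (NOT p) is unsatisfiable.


Truth table over {p, s}:
p | s | φ
---------
F | F | T
T | F | F
F | T | F
T | T | F
Satisfying assignment at row 1: p=F, s=F gives T.

No, it is not a contradiction.


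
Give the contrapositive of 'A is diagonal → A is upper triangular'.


The contrapositive of (P → Q) is (¬Q → ¬P); it is logically equivalent to the original.
Here P = 'A is diagonal' and Q = 'A is upper triangular'.

If not (A is upper triangular), then not (A is diagonal).


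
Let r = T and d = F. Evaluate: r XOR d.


Exclusive or is true when exactly one operand is true.
Substitute: r=T, d=F.
T XOR F evaluates to T.

T


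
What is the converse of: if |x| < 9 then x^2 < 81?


The converse of (P → Q) is (Q → P). It is not in general equivalent to the original.
Here P = '|x| < 9' and Q = 'x^2 < 81'.

If x^2 < 81, then |x| < 9.


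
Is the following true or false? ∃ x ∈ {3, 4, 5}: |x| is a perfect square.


Evaluate the predicate on each element: 3:F, 4:T, 5:F.
Witness x = 4 satisfies the predicate.

T


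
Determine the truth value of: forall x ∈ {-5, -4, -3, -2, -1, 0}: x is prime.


Evaluate the predicate on each element: -5:False, -4:False, -3:False, -2:False, -1:False, 0:False.
Counterexample x = -5 fails the predicate.

False


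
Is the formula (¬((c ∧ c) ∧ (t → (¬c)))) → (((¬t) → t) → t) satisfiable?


Search for a satisfying assignment over {c, t}.
Try c=F, t=F: the formula evaluates to T.
A satisfying assignment exists.

Satisfiable.


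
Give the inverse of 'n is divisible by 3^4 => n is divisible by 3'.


The inverse of (P → Q) is (¬P → ¬Q). It is equivalent to the converse, not to the original.
Here P = 'n is divisible by 3^4' and Q = 'n is divisible by 3'.

If not (n is divisible by 3^4), then not (n is divisible by 3).


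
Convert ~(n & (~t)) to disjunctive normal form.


Step 1: Apply De Morgan: ¬(n ∧ (¬t)) = ¬n ∨ ¬(¬t).
Step 2: Eliminate any double negations (¬¬X = X).

(~n) | t


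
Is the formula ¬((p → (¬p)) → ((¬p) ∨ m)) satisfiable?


Check all 4 assignments over {m, p}:
m | p | φ
---------
F | F | F
T | F | F
F | T | F
T | T | F
No assignment makes the formula true.

Unsatisfiable.


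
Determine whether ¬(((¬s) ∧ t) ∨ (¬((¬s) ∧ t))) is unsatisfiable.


Truth table over {s, t}:
s | t | φ
---------
F | F | F
T | F | F
F | T | F
T | T | F
Every row is false.

Yes, it is a contradiction.


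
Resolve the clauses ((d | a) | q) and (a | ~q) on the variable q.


The clauses contain complementary literals q and ~q.
Resolution eliminates this pair and disjoins the remaining literals (merging duplicates).

(d | a)


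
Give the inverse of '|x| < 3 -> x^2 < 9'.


The inverse of (P → Q) is (¬P → ¬Q). It is equivalent to the converse, not to the original.
Here P = '|x| < 3' and Q = 'x^2 < 9'.

If not (|x| < 3), then not (x^2 < 9).


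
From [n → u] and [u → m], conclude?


Hypothetical syllogism: from (P → Q) and (Q → R), infer (P → R).
Chain the two implications through the shared middle term 'u'.

n → m


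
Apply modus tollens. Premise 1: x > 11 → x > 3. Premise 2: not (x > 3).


Modus tollens: from (P → Q) and ¬Q, infer ¬P.
Q = 'x > 3' is denied; since P → Q, P must also fail.

Not (x > 11).


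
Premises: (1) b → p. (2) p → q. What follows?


Hypothetical syllogism: from (P → Q) and (Q → R), infer (P → R).
Chain the two implications through the shared middle term 'p'.

b → q


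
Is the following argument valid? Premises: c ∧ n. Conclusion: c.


This matches the form of conjunction elimination: the conclusion follows in every model of the premises.

Valid.


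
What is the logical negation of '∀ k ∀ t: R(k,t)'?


Negation flips each quantifier (∀↔∃) and negates the inner predicate.
¬(∀ k ∀ t: φ) = ∃ k ∃ t: ¬φ.

∃ k ∃ t: ¬(R(k,t))


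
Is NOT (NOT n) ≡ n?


Compare truth tables:
n | φ | ψ
---------
F | F | F
T | T | T
The columns φ and ψ agree on every row.

Yes, they are logically equivalent.


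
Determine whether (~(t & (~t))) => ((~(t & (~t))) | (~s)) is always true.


Build the truth table over {s, t}:
s | t | φ
---------
False | False | True
True | False | True
False | True | True
True | True | True
Every row evaluates to true.

Yes, it is a tautology.


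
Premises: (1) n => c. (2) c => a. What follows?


Hypothetical syllogism: from (P → Q) and (Q → R), infer (P → R).
Chain the two implications through the shared middle term 'c'.

n => a


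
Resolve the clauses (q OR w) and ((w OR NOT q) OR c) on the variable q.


The clauses contain complementary literals q and NOTq.
Resolution eliminates this pair and disjoins the remaining literals (merging duplicates).

(w OR c)


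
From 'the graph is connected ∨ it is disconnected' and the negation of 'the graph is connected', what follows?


Disjunctive syllogism: from (P ∨ Q) and ¬P, infer Q.
One disjunct, 'the graph is connected', is ruled out; the other must hold.

it is disconnected


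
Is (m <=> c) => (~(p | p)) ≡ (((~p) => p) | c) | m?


Compare truth tables:
c | m | p | φ | ψ
-----------------
False | False | False | True | False
True | False | False | True | True
False | True | False | True | True
True | True | False | True | True
False | False | True | False | True
True | False | True | True | True
False | True | True | True | True
True | True | True | False | True
They differ at row 1 (c=False, m=False, p=False): φ=True but ψ=False.

No, they are not logically equivalent.


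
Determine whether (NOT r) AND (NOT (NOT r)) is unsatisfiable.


Truth table over {r}:
r | φ
-----
F | F
T | F
Every row is false.

Yes, it is a contradiction.


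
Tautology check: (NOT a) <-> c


Build the truth table over {a, c}:
a | c | φ
---------
F | F | F
T | F | T
F | T | T
T | T | F
Counterexample at row 1: with a=F, c=F, the formula is F.

No, it is not a tautology.


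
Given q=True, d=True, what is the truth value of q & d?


Conjunction is true only when both operands are true.
Substitute: q=True, d=True.
True & True evaluates to True.

True


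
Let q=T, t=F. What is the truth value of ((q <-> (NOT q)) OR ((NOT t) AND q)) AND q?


Substitute q=T, t=F:
NOT q = F
q <-> (NOT q) = T <-> F = F
NOT t = T
(NOT t) AND q = T AND T = T
(q <-> (NOT q)) OR ((NOT t) AND q) = F OR T = T
((q <-> (NOT q)) OR ((NOT t) AND q)) AND q = T AND T = T

T


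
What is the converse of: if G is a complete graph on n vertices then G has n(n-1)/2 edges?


The converse of (P → Q) is (Q → P). It is not in general equivalent to the original.
Here P = 'G is a complete graph on n vertices' and Q = 'G has n(n-1)/2 edges'.

If G has n(n-1)/2 edges, then G is a complete graph on n vertices.


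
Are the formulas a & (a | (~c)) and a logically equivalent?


Compare truth tables:
a | c | φ | ψ
-------------
False | False | False | False
True | False | True | True
False | True | False | False
True | True | True | True
The columns φ and ψ agree on every row.

Yes, they are logically equivalent.


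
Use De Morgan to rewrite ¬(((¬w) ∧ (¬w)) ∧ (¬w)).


De Morgan: the negation of a conjunction is the disjunction of the negations.
Distribute ¬ across ∧, flipping it to ∨, and negate each literal.

(w ∨ w) ∨ w


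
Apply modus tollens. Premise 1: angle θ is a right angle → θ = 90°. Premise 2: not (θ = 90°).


Modus tollens: from (P → Q) and ¬Q, infer ¬P.
Q = 'θ = 90°' is denied; since P → Q, P must also fail.

Not (angle θ is a right angle).


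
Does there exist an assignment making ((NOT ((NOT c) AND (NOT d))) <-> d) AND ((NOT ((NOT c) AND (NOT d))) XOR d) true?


Check all 4 assignments over {c, d}:
c | d | φ
---------
F | F | F
T | F | F
F | T | F
T | T | F
No assignment makes the formula true.

Unsatisfiable.


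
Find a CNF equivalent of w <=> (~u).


Step 1: Rewrite w ↔ (¬u) as (w → (¬u)) ∧ ((¬u) → w).
Step 2: Rewrite each implication as a disjunction.
Step 3: Eliminate any double negations (¬¬X = X).

((~w) | (~u)) & (u | w)


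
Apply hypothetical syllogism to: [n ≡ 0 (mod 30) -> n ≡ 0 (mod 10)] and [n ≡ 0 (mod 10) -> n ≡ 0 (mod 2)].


Hypothetical syllogism: from (P → Q) and (Q → R), infer (P → R).
Chain the two implications through the shared middle term 'n ≡ 0 (mod 10)'.

n ≡ 0 (mod 30) -> n ≡ 0 (mod 2)


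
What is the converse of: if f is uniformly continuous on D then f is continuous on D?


The converse of (P → Q) is (Q → P). It is not in general equivalent to the original.
Here P = 'f is uniformly continuous on D' and Q = 'f is continuous on D'.

If f is continuous on D, then f is uniformly continuous on D.


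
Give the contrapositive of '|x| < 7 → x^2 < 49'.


The contrapositive of (P → Q) is (¬Q → ¬P); it is logically equivalent to the original.
Here P = '|x| < 7' and Q = 'x^2 < 49'.

If not (x^2 < 49), then not (|x| < 7).


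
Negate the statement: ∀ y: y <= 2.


¬(∀ x: φ) = ∃ x: ¬φ, and ¬(∃ x: φ) = ∀ x: ¬φ.
Apply to the universal statement.

∃ y: ¬(y <= 2)


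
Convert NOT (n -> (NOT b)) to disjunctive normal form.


Step 1: Rewrite implication then negate: ¬(¬n ∨ (¬b)) = n ∧ ¬(¬b).
Step 2: Eliminate any double negations (¬¬X = X).

n AND b


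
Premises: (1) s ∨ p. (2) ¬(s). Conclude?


Disjunctive syllogism: from (P ∨ Q) and ¬P, infer Q.
One disjunct, 's', is ruled out; the other must hold.

p


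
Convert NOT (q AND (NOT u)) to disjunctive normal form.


Step 1: Apply De Morgan: ¬(q ∧ (¬u)) = ¬q ∨ ¬(¬u).
Step 2: Eliminate any double negations (¬¬X = X).

(NOT q) OR u


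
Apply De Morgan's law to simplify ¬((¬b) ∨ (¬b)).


De Morgan: the negation of a disjunction is the conjunction of the negations.
Distribute ¬ across ∨, flipping it to ∧, and negate each literal.

b ∧ b


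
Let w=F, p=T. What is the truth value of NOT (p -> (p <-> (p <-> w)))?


Substitute w=F, p=T:
p <-> w = T <-> F = F
p <-> (p <-> w) = T <-> F = F
p -> (p <-> (p <-> w)) = T -> F = F
NOT (p -> (p <-> (p <-> w))) = T

T


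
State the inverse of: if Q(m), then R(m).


The inverse of (P → Q) is (¬P → ¬Q). It is equivalent to the converse, not to the original.
Here P = 'Q(m)' and Q = 'R(m)'.

If not (Q(m)), then not (R(m)).


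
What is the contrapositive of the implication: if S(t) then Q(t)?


The contrapositive of (P → Q) is (¬Q → ¬P); it is logically equivalent to the original.
Here P = 'S(t)' and Q = 'Q(t)'.

If not (Q(t)), then not (S(t)).


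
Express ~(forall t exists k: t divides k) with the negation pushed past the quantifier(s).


Negation flips each quantifier (∀↔∃) and negates the inner predicate.
¬(forall t exists k: φ) = exists t forall k: ¬φ.

exists t forall k: ~(t divides k)


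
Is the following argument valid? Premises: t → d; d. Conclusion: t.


This is affirming the consequent (fallacy). There exist truth assignments where the premises are all true but the conclusion is false.

Invalid.


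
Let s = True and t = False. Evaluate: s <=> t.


Biconditional is true when both operands have the same truth value.
Substitute: s=True, t=False.
True <=> False evaluates to False.

False


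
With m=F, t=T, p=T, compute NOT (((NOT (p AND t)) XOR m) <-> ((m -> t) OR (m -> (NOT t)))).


Substitute m=F, t=T, p=T:
p AND t = T AND T = T
NOT (p AND t) = F
(NOT (p AND t)) XOR m = F XOR F = F
m -> t = F -> T = T
NOT t = F
m -> (NOT t) = F -> F = T
(m -> t) OR (m -> (NOT t)) = T OR T = T
((NOT (p AND t)) XOR m) <-> ((m -> t) OR (m -> (NOT t))) = F <-> T = F
NOT (((NOT (p AND t)) XOR m) <-> ((m -> t) OR (m -> (NOT t)))) = T

T


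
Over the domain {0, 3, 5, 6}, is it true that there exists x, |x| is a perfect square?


Evaluate the predicate on each element: 0:T, 3:F, 5:F, 6:F.
Witness x = 0 satisfies the predicate.

T


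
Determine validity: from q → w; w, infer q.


This is affirming the consequent (fallacy). There exist truth assignments where the premises are all true but the conclusion is false.

Invalid.


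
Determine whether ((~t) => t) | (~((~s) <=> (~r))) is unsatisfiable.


Truth table over {r, s, t}:
r | s | t | φ
-------------
False | False | False | False
True | False | False | True
False | True | False | True
True | True | False | False
False | False | True | True
True | False | True | True
False | True | True | True
True | True | True | True
Satisfying assignment at row 2: r=True, s=False, t=False gives True.

No, it is not a contradiction.


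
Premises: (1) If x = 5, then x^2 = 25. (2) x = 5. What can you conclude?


Modus ponens: from (P → Q) and P, infer Q.
P = 'x = 5' is asserted, and P → Q holds, so Q follows.

x^2 = 25.


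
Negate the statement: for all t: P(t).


¬(for all x: φ) = there exists x: ¬φ, and ¬(there exists x: φ) = for all x: ¬φ.
Apply to the universal statement.

there exists t: NOT(P(t))


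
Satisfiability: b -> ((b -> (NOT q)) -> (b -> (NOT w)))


Search for a satisfying assignment over {b, q, w}.
Try b=F, q=F, w=F: the formula evaluates to T.
A satisfying assignment exists.

Satisfiable.


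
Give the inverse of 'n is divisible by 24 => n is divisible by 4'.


The inverse of (P → Q) is (¬P → ¬Q). It is equivalent to the converse, not to the original.
Here P = 'n is divisible by 24' and Q = 'n is divisible by 4'.

If not (n is divisible by 24), then not (n is divisible by 4).


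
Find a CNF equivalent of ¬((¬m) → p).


Step 1: Rewrite (¬m) → p as ¬(¬m) ∨ p.
Step 2: Negate: ¬(¬(¬m) ∨ p) = (¬m) ∧ ¬p (De Morgan + double negation).

(¬m) ∧ (¬p)


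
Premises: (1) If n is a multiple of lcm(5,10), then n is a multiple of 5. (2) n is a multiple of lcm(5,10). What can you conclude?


Modus ponens: from (P → Q) and P, infer Q.
P = 'n is a multiple of lcm(5,10)' is asserted, and P → Q holds, so Q follows.

n is a multiple of 5.


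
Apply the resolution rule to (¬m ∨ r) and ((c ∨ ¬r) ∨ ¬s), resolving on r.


The clauses contain complementary literals r and ¬r.
Resolution eliminates this pair and disjoins the remaining literals (merging duplicates).

((¬m ∨ c) ∨ ¬s)


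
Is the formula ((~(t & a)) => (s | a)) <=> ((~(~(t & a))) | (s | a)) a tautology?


Build the truth table over {a, s, t}:
a | s | t | φ
-------------
False | False | False | True
True | False | False | True
False | True | False | True
True | True | False | True
False | False | True | True
True | False | True | True
False | True | True | True
True | True | True | True
Every row evaluates to true.

Yes, it is a tautology.


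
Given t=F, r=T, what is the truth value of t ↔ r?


Biconditional is true when both operands have the same truth value.
Substitute: t=F, r=T.
F ↔ T evaluates to F.

F


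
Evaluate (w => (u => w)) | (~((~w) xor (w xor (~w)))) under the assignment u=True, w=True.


Substitute u=True, w=True:
u => w = True => True = True
w => (u => w) = True => True = True
~w = False
~w = False
w xor (~w) = True xor False = True
(~w) xor (w xor (~w)) = False xor True = True
~((~w) xor (w xor (~w))) = False
(w => (u => w)) | (~((~w) xor (w xor (~w)))) = True | False = True

True


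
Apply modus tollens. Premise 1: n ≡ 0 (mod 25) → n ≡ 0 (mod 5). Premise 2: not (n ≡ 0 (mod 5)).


Modus tollens: from (P → Q) and ¬Q, infer ¬P.
Q = 'n ≡ 0 (mod 5)' is denied; since P → Q, P must also fail.

Not (n ≡ 0 (mod 25)).


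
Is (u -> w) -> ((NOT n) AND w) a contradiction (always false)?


Truth table over {n, u, w}:
n | u | w | φ
-------------
F | F | F | F
T | F | F | F
F | T | F | T
T | T | F | T
F | F | T | T
T | F | T | F
F | T | T | T
T | T | T | F
Satisfying assignment at row 3: n=F, u=T, w=F gives T.

No, it is not a contradiction.


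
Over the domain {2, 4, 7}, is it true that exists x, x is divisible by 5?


Evaluate the predicate on each element: 2:False, 4:False, 7:False.
No element satisfies the predicate.

False


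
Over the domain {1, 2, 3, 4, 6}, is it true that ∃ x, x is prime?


Evaluate the predicate on each element: 1:F, 2:T, 3:T, 4:F, 6:F.
Witness x = 2 satisfies the predicate.

T


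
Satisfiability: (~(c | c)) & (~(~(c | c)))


Check all 2 assignments over {c}:
c | φ
-----
False | False
True | False
No assignment makes the formula true.

Unsatisfiable.


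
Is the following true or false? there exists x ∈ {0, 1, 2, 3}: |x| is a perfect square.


Evaluate the predicate on each element: 0:T, 1:T, 2:F, 3:F.
Witness x = 0 satisfies the predicate.

T


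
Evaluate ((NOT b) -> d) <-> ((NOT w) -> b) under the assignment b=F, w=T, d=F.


Substitute b=F, w=T, d=F:
NOT b = T
(NOT b) -> d = T -> F = F
NOT w = F
(NOT w) -> b = F -> F = T
((NOT b) -> d) <-> ((NOT w) -> b) = F <-> T = F

F


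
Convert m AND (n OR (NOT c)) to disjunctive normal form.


Step 1: Distribute ∧ over ∨: m ∧ (n ∨ (¬c)) = (m ∧ n) ∨ (m ∧ (¬c)).

(m AND n) OR (m AND (NOT c))


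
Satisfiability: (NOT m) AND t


Search for a satisfying assignment over {m, t}.
Try m=F, t=T: the formula evaluates to T.
A satisfying assignment exists.

Satisfiable.


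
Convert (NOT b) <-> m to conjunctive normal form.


Step 1: Rewrite (¬b) ↔ m as ((¬b) → m) ∧ (m → (¬b)).
Step 2: Rewrite each implication as a disjunction.
Step 3: Eliminate any double negations (¬¬X = X).

(b OR m) AND ((NOT m) OR (NOT b))


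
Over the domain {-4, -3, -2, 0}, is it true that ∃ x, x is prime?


Evaluate the predicate on each element: -4:F, -3:F, -2:F, 0:F.
No element satisfies the predicate.

F


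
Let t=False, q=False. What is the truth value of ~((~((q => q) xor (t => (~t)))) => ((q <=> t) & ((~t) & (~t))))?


Substitute t=False, q=False:
… (earlier sub-steps elided)
t => (~t) = False => True = True
(q => q) xor (t => (~t)) = True xor True = False
~((q => q) xor (t => (~t))) = True
q <=> t = False <=> False = True
~t = True
~t = True
(~t) & (~t) = True & True = True
(q <=> t) & ((~t) & (~t)) = True & True = True
(~((q => q) xor (t => (~t)))) => ((q <=> t) & ((~t) & (~t))) = True => True = True
~((~((q => q) xor (t => (~t)))) => ((q <=> t) & ((~t) & (~t)))) = False

False


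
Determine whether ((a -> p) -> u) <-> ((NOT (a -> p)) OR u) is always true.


Build the truth table over {a, p, u}:
a | p | u | φ
-------------
F | F | F | T
T | F | F | T
F | T | F | T
T | T | F | T
F | F | T | T
T | F | T | T
F | T | T | T
T | T | T | T
Every row evaluates to true.

Yes, it is a tautology.


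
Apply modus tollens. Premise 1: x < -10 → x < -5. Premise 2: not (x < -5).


Modus tollens: from (P → Q) and ¬Q, infer ¬P.
Q = 'x < -5' is denied; since P → Q, P must also fail.

Not (x < -10).


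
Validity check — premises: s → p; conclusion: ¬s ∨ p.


This matches the form of material implication: the conclusion follows in every model of the premises.

Valid.


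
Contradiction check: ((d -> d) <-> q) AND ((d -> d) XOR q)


Truth table over {d, q}:
d | q | φ
---------
F | F | F
T | F | F
F | T | F
T | T | F
Every row is false.

Yes, it is a contradiction.


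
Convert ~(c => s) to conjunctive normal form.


Step 1: Rewrite c → s as ¬c ∨ s.
Step 2: Negate: ¬(¬c ∨ s) = c ∧ ¬s (De Morgan + double negation).

c & (~s)


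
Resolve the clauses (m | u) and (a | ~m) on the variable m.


The clauses contain complementary literals m and ~m.
Resolution eliminates this pair and disjoins the remaining literals (merging duplicates).

(u | a)


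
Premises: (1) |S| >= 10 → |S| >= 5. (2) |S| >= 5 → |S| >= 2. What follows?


Hypothetical syllogism: from (P → Q) and (Q → R), infer (P → R).
Chain the two implications through the shared middle term '|S| >= 5'.

|S| >= 10 → |S| >= 2


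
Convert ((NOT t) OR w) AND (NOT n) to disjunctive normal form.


Step 1: Distribute ∧ over ∨: ((¬t) ∨ w) ∧ (¬n) = ((¬t) ∧ (¬n)) ∨ (w ∧ (¬n)).

((NOT t) AND (NOT n)) OR (w AND (NOT n))


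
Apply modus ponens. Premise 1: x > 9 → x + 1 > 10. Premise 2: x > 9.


Modus ponens: from (P → Q) and P, infer Q.
P = 'x > 9' is asserted, and P → Q holds, so Q follows.

x + 1 > 10.


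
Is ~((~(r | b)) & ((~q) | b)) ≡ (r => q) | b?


Compare truth tables:
b | q | r | φ | ψ
-----------------
False | False | False | False | True
True | False | False | True | True
False | True | False | True | True
True | True | False | True | True
False | False | True | True | False
True | False | True | True | True
False | True | True | True | True
True | True | True | True | True
They differ at row 1 (b=False, q=False, r=False): φ=False but ψ=True.

No, they are not logically equivalent.


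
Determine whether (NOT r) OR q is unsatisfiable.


Truth table over {q, r}:
q | r | φ
---------
F | F | T
T | F | T
F | T | F
T | T | T
Satisfying assignment at row 1: q=F, r=F gives T.

No, it is not a contradiction.


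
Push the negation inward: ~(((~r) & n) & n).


De Morgan: the negation of a conjunction is the disjunction of the negations.
Distribute ~ across &, flipping it to |, and negate each literal.

(r | (~n)) | (~n)


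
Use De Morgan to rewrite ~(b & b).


De Morgan: the negation of a conjunction is the disjunction of the negations.
Distribute ~ across &, flipping it to |, and negate each literal.

(~b) | (~b)


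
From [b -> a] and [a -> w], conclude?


Hypothetical syllogism: from (P → Q) and (Q → R), infer (P → R).
Chain the two implications through the shared middle term 'a'.

b -> w


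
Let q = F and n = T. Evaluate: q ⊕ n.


Exclusive or is true when exactly one operand is true.
Substitute: q=F, n=T.
F ⊕ T evaluates to T.

T


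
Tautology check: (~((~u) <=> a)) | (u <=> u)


Build the truth table over {a, u}:
a | u | φ
---------
False | False | True
True | False | True
False | True | True
True | True | True
Every row evaluates to true.

Yes, it is a tautology.


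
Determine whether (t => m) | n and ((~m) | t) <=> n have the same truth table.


Compare truth tables:
m | n | t | φ | ψ
-----------------
False | False | False | True | False
True | False | False | True | True
False | True | False | True | True
True | True | False | True | False
False | False | True | False | False
True | False | True | True | False
False | True | True | True | True
True | True | True | True | True
They differ at row 1 (m=False, n=False, t=False): φ=True but ψ=False.

No, they are not logically equivalent.


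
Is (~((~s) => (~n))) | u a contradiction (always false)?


Truth table over {n, s, u}:
n | s | u | φ
-------------
False | False | False | False
True | False | False | True
False | True | False | False
True | True | False | False
False | False | True | True
True | False | True | True
False | True | True | True
True | True | True | True
Satisfying assignment at row 2: n=True, s=False, u=False gives True.

No, it is not a contradiction.


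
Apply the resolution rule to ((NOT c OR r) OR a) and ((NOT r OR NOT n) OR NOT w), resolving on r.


The clauses contain complementary literals r and NOTr.
Resolution eliminates this pair and disjoins the remaining literals (merging duplicates).

(((a OR NOT c) OR NOT w) OR NOT n)


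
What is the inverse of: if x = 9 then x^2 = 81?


The inverse of (P → Q) is (¬P → ¬Q). It is equivalent to the converse, not to the original.
Here P = 'x = 9' and Q = 'x^2 = 81'.

If not (x = 9), then not (x^2 = 81).


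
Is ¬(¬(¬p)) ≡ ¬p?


Compare truth tables:
p | φ | ψ
---------
F | T | T
T | F | F
The columns φ and ψ agree on every row.

Yes, they are logically equivalent.


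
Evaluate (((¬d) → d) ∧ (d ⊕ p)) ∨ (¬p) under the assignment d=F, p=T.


Substitute d=F, p=T:
¬d = T
(¬d) → d = T → F = F
d ⊕ p = F ⊕ T = T
((¬d) → d) ∧ (d ⊕ p) = F ∧ T = F
¬p = F
(((¬d) → d) ∧ (d ⊕ p)) ∨ (¬p) = F ∨ F = F

F


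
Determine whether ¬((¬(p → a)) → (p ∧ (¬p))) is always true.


Build the truth table over {a, p}:
a | p | φ
---------
F | F | F
T | F | F
F | T | T
T | T | F
Counterexample at row 1: with a=F, p=F, the formula is F.

No, it is not a tautology.


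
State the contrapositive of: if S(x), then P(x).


The contrapositive of (P → Q) is (¬Q → ¬P); it is logically equivalent to the original.
Here P = 'S(x)' and Q = 'P(x)'.

If not (P(x)), then not (S(x)).


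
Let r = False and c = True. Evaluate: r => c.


Implication is false only when antecedent is true and consequent is false.
Substitute: r=False, c=True.
False => True evaluates to True.

True


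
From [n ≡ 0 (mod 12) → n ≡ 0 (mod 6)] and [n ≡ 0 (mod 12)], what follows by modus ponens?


Modus ponens: from (P → Q) and P, infer Q.
P = 'n ≡ 0 (mod 12)' is asserted, and P → Q holds, so Q follows.

n ≡ 0 (mod 6).


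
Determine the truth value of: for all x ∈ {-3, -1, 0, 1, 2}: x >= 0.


Evaluate the predicate on each element: -3:F, -1:F, 0:T, 1:T, 2:T.
Counterexample x = -3 fails the predicate.

F


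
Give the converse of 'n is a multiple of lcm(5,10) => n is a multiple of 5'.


The converse of (P → Q) is (Q → P). It is not in general equivalent to the original.
Here P = 'n is a multiple of lcm(5,10)' and Q = 'n is a multiple of 5'.

If n is a multiple of 5, then n is a multiple of lcm(5,10).


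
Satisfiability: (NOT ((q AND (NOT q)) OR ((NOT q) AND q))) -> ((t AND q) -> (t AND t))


Search for a satisfying assignment over {q, t}.
Try q=F, t=F: the formula evaluates to T.
A satisfying assignment exists.

Satisfiable.


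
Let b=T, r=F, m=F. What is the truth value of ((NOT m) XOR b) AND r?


Substitute b=T, r=F, m=F:
NOT m = T
(NOT m) XOR b = T XOR T = F
((NOT m) XOR b) AND r = F AND F = F

F


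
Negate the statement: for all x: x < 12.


¬(for all x: φ) = there exists x: ¬φ, and ¬(there exists x: φ) = for all x: ¬φ.
Apply to the universal statement.

there exists x: NOT(x < 12)


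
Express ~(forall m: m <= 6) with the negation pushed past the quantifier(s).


¬(forall x: φ) = exists x: ¬φ, and ¬(exists x: φ) = forall x: ¬φ.
Apply to the universal statement.

exists m: ~(m <= 6)


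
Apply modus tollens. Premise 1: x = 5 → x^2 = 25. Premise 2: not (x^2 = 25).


Modus tollens: from (P → Q) and ¬Q, infer ¬P.
Q = 'x^2 = 25' is denied; since P → Q, P must also fail.

Not (x = 5).


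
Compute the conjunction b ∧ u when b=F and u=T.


Conjunction is true only when both operands are true.
Substitute: b=F, u=T.
F ∧ T evaluates to F.

F


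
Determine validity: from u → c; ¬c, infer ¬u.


This matches the form of modus tollens: the conclusion follows in every model of the premises.

Valid.


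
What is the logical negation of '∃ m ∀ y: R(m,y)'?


Negation flips each quantifier (∀↔∃) and negates the inner predicate.
¬(∃ m ∀ y: φ) = ∀ m ∃ y: ¬φ.

∀ m ∃ y: ¬(R(m,y))


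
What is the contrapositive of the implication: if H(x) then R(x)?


The contrapositive of (P → Q) is (¬Q → ¬P); it is logically equivalent to the original.
Here P = 'H(x)' and Q = 'R(x)'.

If not (R(x)), then not (H(x)).


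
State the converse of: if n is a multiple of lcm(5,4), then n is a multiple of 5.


The converse of (P → Q) is (Q → P). It is not in general equivalent to the original.
Here P = 'n is a multiple of lcm(5,4)' and Q = 'n is a multiple of 5'.

If n is a multiple of 5, then n is a multiple of lcm(5,4).


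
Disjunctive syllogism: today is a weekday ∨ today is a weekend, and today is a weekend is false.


Disjunctive syllogism: from (P ∨ Q) and ¬P, infer Q.
One disjunct, 'today is a weekend', is ruled out; the other must hold.

today is a weekday


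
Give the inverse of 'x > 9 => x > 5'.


The inverse of (P → Q) is (¬P → ¬Q). It is equivalent to the converse, not to the original.
Here P = 'x > 9' and Q = 'x > 5'.

If not (x > 9), then not (x > 5).


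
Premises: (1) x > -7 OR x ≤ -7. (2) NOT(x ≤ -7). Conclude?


Disjunctive syllogism: from (P ∨ Q) and ¬P, infer Q.
One disjunct, 'x ≤ -7', is ruled out; the other must hold.

x > -7


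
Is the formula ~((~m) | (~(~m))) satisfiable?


Check all 2 assignments over {m}:
m | φ
-----
False | False
True | False
No assignment makes the formula true.

Unsatisfiable.


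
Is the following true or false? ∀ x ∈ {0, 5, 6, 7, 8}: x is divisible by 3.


Evaluate the predicate on each element: 0:T, 5:F, 6:T, 7:F, 8:F.
Counterexample x = 5 fails the predicate.

F


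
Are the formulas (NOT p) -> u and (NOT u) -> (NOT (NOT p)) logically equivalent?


Compare truth tables:
p | u | φ | ψ
-------------
F | F | F | F
T | F | T | T
F | T | T | T
T | T | T | T
The columns φ and ψ agree on every row.

Yes, they are logically equivalent.


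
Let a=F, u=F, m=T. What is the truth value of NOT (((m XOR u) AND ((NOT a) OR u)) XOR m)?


Substitute a=F, u=F, m=T:
m XOR u = T XOR F = T
NOT a = T
(NOT a) OR u = T OR F = T
(m XOR u) AND ((NOT a) OR u) = T AND T = T
((m XOR u) AND ((NOT a) OR u)) XOR m = T XOR T = F
NOT (((m XOR u) AND ((NOT a) OR u)) XOR m) = T

T


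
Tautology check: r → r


Build the truth table over {r}:
r | φ
-----
F | T
T | T
Every row evaluates to true.

Yes, it is a tautology.


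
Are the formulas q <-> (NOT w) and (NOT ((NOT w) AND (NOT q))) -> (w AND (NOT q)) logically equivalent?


Compare truth tables:
q | w | φ | ψ
-------------
F | F | F | T
T | F | T | F
F | T | T | T
T | T | F | F
They differ at row 1 (q=F, w=F): φ=F but ψ=T.

No, they are not logically equivalent.


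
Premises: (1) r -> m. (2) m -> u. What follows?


Hypothetical syllogism: from (P → Q) and (Q → R), infer (P → R).
Chain the two implications through the shared middle term 'm'.

r -> u


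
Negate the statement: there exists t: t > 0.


¬(for all x: φ) = there exists x: ¬φ, and ¬(there exists x: φ) = for all x: ¬φ.
Apply to the existential statement.

for all t: NOT(t > 0)


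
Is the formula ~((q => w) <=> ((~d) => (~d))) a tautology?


Build the truth table over {d, q, w}:
d | q | w | φ
-------------
False | False | False | False
True | False | False | False
False | True | False | True
True | True | False | True
False | False | True | False
True | False | True | False
False | True | True | False
True | True | True | False
Counterexample at row 1: with d=False, q=False, w=False, the formula is False.

No, it is not a tautology.


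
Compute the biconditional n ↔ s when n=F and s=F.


Biconditional is true when both operands have the same truth value.
Substitute: n=F, s=F.
F ↔ F evaluates to T.

T


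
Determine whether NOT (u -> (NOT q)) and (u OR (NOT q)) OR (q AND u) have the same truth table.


Compare truth tables:
q | u | φ | ψ
-------------
F | F | F | T
T | F | F | F
F | T | F | T
T | T | T | T
They differ at row 1 (q=F, u=F): φ=F but ψ=T.

No, they are not logically equivalent.


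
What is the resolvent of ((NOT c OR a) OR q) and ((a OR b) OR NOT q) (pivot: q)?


The clauses contain complementary literals q and NOTq.
Resolution eliminates this pair and disjoins the remaining literals (merging duplicates).

((NOT c OR a) OR b)


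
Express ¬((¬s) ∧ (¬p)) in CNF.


Step 1: Apply De Morgan: ¬((¬s) ∧ (¬p)) = ¬(¬s) ∨ ¬(¬p).
Step 2: Eliminate any double negations (¬¬X = X).

s ∨ p


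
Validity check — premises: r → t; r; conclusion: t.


This matches the form of modus ponens: the conclusion follows in every model of the premises.

Valid.


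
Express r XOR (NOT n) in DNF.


Step 1: r ⊕ (¬n) is true exactly when they disagree: (r ∧ ¬(¬n)) ∨ (¬r ∧ (¬n)).
Step 2: Eliminate any double negations (¬¬X = X).

(r AND n) OR ((NOT r) AND (NOT n))


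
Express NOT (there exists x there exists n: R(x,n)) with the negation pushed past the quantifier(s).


Negation flips each quantifier (∀↔∃) and negates the inner predicate.
¬(there exists x there exists n: φ) = for all x for all n: ¬φ.

for all x for all n: NOT(R(x,n))


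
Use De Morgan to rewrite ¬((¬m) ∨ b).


De Morgan: the negation of a disjunction is the conjunction of the negations.
Distribute ¬ across ∨, flipping it to ∧, and negate each literal.

m ∧ (¬b)


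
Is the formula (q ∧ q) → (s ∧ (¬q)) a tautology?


Build the truth table over {q, s}:
q | s | φ
---------
F | F | T
T | F | F
F | T | T
T | T | F
Counterexample at row 2: with q=T, s=F, the formula is F.

No, it is not a tautology.


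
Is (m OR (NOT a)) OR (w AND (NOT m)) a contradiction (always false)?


Truth table over {a, m, w}:
a | m | w | φ
-------------
F | F | F | T
T | F | F | F
F | T | F | T
T | T | F | T
F | F | T | T
T | F | T | T
F | T | T | T
T | T | T | T
Satisfying assignment at row 1: a=F, m=F, w=F gives T.

No, it is not a contradiction.


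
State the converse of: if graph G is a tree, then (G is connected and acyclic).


The converse of (P → Q) is (Q → P). It is not in general equivalent to the original.
Here P = 'graph G is a tree' and Q = '(G is connected and acyclic)'.

If (G is connected and acyclic), then graph G is a tree.


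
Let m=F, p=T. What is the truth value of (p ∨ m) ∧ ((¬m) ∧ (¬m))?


Substitute m=F, p=T:
p ∨ m = T ∨ F = T
¬m = T
¬m = T
(¬m) ∧ (¬m) = T ∧ T = T
(p ∨ m) ∧ ((¬m) ∧ (¬m)) = T ∧ T = T

T


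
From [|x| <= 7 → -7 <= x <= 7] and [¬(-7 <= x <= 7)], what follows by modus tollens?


Modus tollens: from (P → Q) and ¬Q, infer ¬P.
Q = '-7 <= x <= 7' is denied; since P → Q, P must also fail.

Not (|x| <= 7).


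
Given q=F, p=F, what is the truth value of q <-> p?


Biconditional is true when both operands have the same truth value.
Substitute: q=F, p=F.
F <-> F evaluates to T.

T


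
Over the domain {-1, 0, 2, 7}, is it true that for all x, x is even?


Evaluate the predicate on each element: -1:F, 0:T, 2:T, 7:F.
Counterexample x = -1 fails the predicate.

F


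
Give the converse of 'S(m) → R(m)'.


The converse of (P → Q) is (Q → P). It is not in general equivalent to the original.
Here P = 'S(m)' and Q = 'R(m)'.

If R(m), then S(m).


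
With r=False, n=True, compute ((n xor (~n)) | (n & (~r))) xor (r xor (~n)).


Substitute r=False, n=True:
~n = False
n xor (~n) = True xor False = True
~r = True
n & (~r) = True & True = True
(n xor (~n)) | (n & (~r)) = True | True = True
~n = False
r xor (~n) = False xor False = False
((n xor (~n)) | (n & (~r))) xor (r xor (~n)) = True xor False = True

True


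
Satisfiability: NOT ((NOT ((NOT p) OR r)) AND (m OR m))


Search for a satisfying assignment over {m, p, r}.
Try m=F, p=F, r=F: the formula evaluates to T.
A satisfying assignment exists.

Satisfiable.
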